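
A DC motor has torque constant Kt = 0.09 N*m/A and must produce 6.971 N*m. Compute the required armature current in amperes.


I = tau / Kt = 6.971/0.09 = 77.4556

77.4556 A


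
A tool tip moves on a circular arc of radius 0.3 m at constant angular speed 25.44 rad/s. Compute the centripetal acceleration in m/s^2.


a_c = omega^2 * r = 25.44^2 * 0.3 = 194.1581

194.1581 m/s^2


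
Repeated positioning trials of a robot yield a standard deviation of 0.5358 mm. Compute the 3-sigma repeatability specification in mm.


repeatability = 3*sigma = 3*0.5358 = 1.6074

1.6074 mm


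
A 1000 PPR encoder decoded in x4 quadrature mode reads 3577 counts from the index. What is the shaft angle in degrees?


angle = counts * 360 / (PPR*4) = 3577 * 360 / 4000 = 321.9300

321.9300 degrees


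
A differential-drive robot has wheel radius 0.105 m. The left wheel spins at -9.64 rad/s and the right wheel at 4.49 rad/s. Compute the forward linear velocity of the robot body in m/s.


v = r*(wR + wL)/2 = 0.105*(4.49 + -9.64)/2 = -0.2704

-0.2704 m/s


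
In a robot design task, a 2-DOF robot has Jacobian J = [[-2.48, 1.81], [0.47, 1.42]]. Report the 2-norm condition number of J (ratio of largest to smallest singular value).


JJ^T eigenvalues: trace(JJ^T) = 11.6638, det(JJ^T) = det(J)^2 = 19.11700729
s_max^2 = (11.6638 + sqrt(59.57620128))/2 = 9.69118106
s_min^2 = (11.6638 - sqrt(59.57620128))/2 = 1.97261894
kappa = s_max/s_min = sqrt(9.69118106/1.97261894) = 2.2165

2.2165


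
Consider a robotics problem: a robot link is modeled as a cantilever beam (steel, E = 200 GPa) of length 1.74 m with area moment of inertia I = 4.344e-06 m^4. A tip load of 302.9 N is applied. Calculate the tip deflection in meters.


delta = F*L^3/(3*E*I) = 302.9*1.74^3/(3*2.000e+11*4.344e-06)
      = 1595.6844696/2606400 = 6.1222e-04

6.1222e-04 m


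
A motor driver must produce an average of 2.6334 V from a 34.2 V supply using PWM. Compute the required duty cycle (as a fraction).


D = V_avg/V_supply = 2.6334/34.2 = 0.0770

0.0770


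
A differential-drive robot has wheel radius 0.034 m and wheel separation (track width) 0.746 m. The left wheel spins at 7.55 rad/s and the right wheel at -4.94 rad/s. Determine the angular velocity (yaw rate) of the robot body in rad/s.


omega = r*(wR - wL)/L = 0.034*(-4.94 - (7.55))/0.746 = -0.5692

-0.5692 rad/s


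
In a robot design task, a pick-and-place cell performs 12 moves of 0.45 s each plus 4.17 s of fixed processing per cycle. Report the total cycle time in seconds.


T = 12*0.45 + 4.17 = 9.5700

9.5700 s


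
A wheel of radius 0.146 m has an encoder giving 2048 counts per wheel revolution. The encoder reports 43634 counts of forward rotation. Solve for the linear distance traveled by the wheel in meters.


revs = 43634/2048 = 21.305664
d = revs * 2*pi*r = 21.305664 * 2*pi*0.146 = 19.5446

19.5446 m


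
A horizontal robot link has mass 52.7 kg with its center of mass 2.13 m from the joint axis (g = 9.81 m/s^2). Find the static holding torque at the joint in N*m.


tau = m*g*L = 52.7 * 9.81 * 2.13 = 1101.1823

1101.1823 N*m


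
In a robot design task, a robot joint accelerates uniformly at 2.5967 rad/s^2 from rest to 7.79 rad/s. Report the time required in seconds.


t = delta_omega / alpha = 7.79 / 2.5967 = 3.0000

3.0000 s


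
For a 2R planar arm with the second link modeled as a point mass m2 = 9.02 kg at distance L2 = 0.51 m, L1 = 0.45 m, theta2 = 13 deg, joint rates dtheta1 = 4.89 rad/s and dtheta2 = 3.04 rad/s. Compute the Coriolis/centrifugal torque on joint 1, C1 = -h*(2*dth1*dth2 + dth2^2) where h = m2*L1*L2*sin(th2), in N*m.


h = m2*L1*L2*sin(th2) = 9.02*0.45*0.51*sin(13 deg) = 0.465669
C1 = -h*(2*4.89*3.04 + 3.04^2) = -0.465669*38.9728 = -18.1484

-18.1484 N*m


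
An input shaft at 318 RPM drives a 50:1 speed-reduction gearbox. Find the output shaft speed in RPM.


omega_out = omega_in / N = 318 / 50 = 6.3600

6.3600 RPM


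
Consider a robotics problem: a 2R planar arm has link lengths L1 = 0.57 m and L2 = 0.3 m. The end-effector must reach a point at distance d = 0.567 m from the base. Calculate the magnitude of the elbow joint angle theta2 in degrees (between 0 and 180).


cos(th2) = (d^2 - L1^2 - L2^2)/(2*L1*L2) = (0.567^2 - 0.57^2 - 0.3^2)/(2*0.57*0.3) = -0.27313158
th2 = acos(-0.27313158) = 105.8507 deg

105.8507 degrees


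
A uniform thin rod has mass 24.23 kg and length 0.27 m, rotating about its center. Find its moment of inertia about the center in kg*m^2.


I = (1/12)*m*L^2 = (1/12)*24.23*0.27^2 = 0.1472

0.1472 kg*m^2


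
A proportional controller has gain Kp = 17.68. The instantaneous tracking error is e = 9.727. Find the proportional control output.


u_P = Kp * e = 17.68 * 9.727 = 171.9734

171.9734


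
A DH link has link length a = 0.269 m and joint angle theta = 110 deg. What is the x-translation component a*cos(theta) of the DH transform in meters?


a*cos(theta) = 0.269*cos(110 deg) = -0.0920

-0.0920 m


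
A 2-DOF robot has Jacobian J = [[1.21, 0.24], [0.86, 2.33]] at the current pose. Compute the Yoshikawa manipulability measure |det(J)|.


det(J) = 1.21*2.33 - (0.24)*(0.86) = 2.6129
|det(J)| = 2.6129

2.6129


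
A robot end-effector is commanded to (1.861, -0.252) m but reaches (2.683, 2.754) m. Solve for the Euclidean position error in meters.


dx = 2.683 - (1.861) = 0.8220, dy = 2.754 - (-0.252) = 3.0060
err = sqrt(0.675684 + 9.036036) = 3.1164

3.1164 m


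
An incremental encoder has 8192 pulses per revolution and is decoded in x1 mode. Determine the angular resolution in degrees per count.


resolution = 360 / (PPR * 1) = 360 / 8192 = 0.0439

0.0439 degrees


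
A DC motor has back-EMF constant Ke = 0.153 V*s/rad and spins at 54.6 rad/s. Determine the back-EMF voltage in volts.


V_emf = Ke * omega = 0.153*54.6 = 8.3538

8.3538 V


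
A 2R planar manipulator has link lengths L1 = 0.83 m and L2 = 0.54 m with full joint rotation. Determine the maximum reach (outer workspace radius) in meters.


r_max = L1 + L2 = 0.83 + 0.54 = 1.3700

1.3700 m


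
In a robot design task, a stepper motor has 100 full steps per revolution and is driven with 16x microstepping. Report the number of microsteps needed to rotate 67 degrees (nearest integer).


step_size = 360/(100*16) = 360/1600 = 0.225000 deg
n = 67/(360/1600) = 67*1600/360 = 297.7778 -> 298

298 steps


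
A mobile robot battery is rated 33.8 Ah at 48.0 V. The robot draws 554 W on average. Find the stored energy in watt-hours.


E = capacity * V = 33.8*48.0 = 1622.4000

1622.4000 Wh


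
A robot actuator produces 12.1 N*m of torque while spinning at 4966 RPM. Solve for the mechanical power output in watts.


omega = 4966 * 2*pi/60 = 520.038304 rad/s
P = tau * omega = 12.1 * 520.038304 = 6292.4635

6292.4635 W


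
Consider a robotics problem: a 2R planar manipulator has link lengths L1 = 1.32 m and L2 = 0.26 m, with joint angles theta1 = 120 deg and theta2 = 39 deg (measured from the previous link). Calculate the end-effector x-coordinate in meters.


x = L1*cos(th1) + L2*cos(th1+th2) = 1.32*cos(120 deg) + 0.26*cos(159 deg) = -0.9027

-0.9027 m


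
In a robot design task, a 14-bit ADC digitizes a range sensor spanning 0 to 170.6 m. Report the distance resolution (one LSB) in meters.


res = range / 2^n = 170.6/2^14 = 170.6/16384 = 0.0104

0.0104 m


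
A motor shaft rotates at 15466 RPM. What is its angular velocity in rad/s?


omega = 15466 * 2*pi/60 = 1619.5957

1619.5957 rad/s


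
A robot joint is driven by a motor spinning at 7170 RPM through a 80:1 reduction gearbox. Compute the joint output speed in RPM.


omega_joint = omega_motor / N = 7170 / 80 = 89.6250

89.6250 RPM


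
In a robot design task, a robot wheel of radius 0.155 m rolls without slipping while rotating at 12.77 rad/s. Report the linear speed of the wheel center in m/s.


v = omega * r = 12.77 * 0.155 = 1.9793

1.9793 m/s


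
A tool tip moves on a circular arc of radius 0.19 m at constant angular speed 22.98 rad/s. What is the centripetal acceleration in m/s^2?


a_c = omega^2 * r = 22.98^2 * 0.19 = 100.3353

100.3353 m/s^2


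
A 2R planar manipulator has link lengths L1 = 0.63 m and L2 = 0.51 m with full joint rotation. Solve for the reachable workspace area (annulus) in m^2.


r_max = L1 + L2 = 1.1400, r_min = |L1 - L2| = 0.1200
A = pi*(r_max^2 - r_min^2) = pi*(1.2996 - 0.0144) = 4.0376

4.0376 m^2


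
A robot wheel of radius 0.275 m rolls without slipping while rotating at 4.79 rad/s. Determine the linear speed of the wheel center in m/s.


v = omega * r = 4.79 * 0.275 = 1.3173

1.3173 m/s


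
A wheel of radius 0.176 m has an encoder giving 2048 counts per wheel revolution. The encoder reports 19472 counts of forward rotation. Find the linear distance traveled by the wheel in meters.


revs = 19472/2048 = 9.507812
d = revs * 2*pi*r = 9.507812 * 2*pi*0.176 = 10.5141

10.5141 m


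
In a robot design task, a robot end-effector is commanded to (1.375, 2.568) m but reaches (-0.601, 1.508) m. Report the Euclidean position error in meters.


dx = -0.601 - (1.375) = -1.9760, dy = 1.508 - (2.568) = -1.0600
err = sqrt(3.904576 + 1.123600) = 2.2424

2.2424 m


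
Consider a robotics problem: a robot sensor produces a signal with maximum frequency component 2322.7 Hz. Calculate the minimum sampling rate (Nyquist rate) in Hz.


f_s,min = 2*f_max = 2*2322.7 = 4645.4000

4645.4000 Hz


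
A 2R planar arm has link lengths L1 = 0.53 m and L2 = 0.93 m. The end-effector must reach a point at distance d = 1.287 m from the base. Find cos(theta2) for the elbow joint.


cos(th2) = (d^2 - L1^2 - L2^2)/(2*L1*L2) = (1.287^2 - 0.53^2 - 0.93^2)/(2*0.53*0.93) = 0.5179

0.5179


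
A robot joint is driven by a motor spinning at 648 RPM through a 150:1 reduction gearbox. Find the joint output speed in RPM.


omega_joint = omega_motor / N = 648 / 150 = 4.3200

4.3200 RPM


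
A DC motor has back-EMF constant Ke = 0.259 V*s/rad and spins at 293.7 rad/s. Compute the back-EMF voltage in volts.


V_emf = Ke * omega = 0.259*293.7 = 76.0683

76.0683 V


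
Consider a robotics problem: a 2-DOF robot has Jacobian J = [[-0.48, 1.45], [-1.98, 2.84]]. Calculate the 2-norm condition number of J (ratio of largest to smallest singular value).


JJ^T eigenvalues: trace(JJ^T) = 14.3189, det(JJ^T) = det(J)^2 = 2.27346084
s_max^2 = (14.3189 + sqrt(195.93705385))/2 = 14.15832587
s_min^2 = (14.3189 - sqrt(195.93705385))/2 = 0.16057413
kappa = s_max/s_min = sqrt(14.15832587/0.16057413) = 9.3901

9.3901


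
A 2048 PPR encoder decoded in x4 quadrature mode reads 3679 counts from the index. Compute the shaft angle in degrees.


angle = counts * 360 / (PPR*4) = 3679 * 360 / 8192 = 161.6748

161.6748 degrees


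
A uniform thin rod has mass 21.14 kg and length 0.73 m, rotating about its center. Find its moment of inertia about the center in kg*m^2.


I = (1/12)*m*L^2 = (1/12)*21.14*0.73^2 = 0.9388

0.9388 kg*m^2


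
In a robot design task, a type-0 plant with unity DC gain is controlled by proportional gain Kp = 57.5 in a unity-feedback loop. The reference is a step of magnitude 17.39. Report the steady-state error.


e_ss = R/(1 + Kp) = 17.39/(1 + 57.5) = 17.39/58.5000 = 0.2973

0.2973


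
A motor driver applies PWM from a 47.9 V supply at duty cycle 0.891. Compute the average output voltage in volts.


V_avg = V_supply * D = 47.9*0.891 = 42.6789

42.6789 V


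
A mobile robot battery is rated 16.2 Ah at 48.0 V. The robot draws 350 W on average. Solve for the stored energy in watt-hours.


E = capacity * V = 16.2*48.0 = 777.6000

777.6000 Wh


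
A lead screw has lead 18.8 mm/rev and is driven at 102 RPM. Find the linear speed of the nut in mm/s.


v = lead * (RPM/60) = 18.8*102/60 = 31.9600

31.9600 mm/s


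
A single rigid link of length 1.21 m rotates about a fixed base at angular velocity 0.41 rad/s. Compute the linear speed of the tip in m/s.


v = L*omega = 1.21 * 0.41 = 0.4961

0.4961 m/s


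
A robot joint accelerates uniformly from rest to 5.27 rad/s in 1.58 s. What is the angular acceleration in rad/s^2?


alpha = delta_omega / t = 5.27 / 1.58 = 3.3354

3.3354 rad/s^2


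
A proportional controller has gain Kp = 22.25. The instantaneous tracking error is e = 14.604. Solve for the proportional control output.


u_P = Kp * e = 22.25 * 14.604 = 324.9390

324.9390


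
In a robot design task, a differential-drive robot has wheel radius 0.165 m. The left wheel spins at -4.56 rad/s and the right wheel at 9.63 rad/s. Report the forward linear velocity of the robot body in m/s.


v = r*(wR + wL)/2 = 0.165*(9.63 + -4.56)/2 = 0.4183

0.4183 m/s


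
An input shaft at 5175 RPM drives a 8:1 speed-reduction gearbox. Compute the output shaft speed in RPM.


omega_out = omega_in / N = 5175 / 8 = 646.8750

646.8750 RPM


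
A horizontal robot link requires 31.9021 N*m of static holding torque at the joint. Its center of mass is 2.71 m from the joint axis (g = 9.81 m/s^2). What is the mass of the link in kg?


m = tau / (g*L) = 31.9021 / (9.81 * 2.71) = 1.2000

1.2000 kg


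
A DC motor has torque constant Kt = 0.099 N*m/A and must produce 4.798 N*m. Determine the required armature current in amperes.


I = tau / Kt = 4.798/0.099 = 48.4646

48.4646 A


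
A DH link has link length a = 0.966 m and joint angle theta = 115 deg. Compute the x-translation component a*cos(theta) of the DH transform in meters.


a*cos(theta) = 0.966*cos(115 deg) = -0.4082

-0.4082 m


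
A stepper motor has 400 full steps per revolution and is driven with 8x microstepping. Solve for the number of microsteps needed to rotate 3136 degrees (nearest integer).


step_size = 360/(400*8) = 360/3200 = 0.112500 deg
n = 3136/(360/3200) = 3136*3200/360 = 27875.5556 -> 27876

27876 steps


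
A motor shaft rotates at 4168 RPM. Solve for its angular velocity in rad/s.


omega = 4168 * 2*pi/60 = 436.4719

436.4719 rad/s


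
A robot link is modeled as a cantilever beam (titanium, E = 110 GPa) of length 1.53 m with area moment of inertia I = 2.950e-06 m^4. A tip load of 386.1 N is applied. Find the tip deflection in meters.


delta = F*L^3/(3*E*I) = 386.1*1.53^3/(3*1.100e+11*2.950e-06)
      = 1382.8468797/973500 = 0.0014

0.0014 m


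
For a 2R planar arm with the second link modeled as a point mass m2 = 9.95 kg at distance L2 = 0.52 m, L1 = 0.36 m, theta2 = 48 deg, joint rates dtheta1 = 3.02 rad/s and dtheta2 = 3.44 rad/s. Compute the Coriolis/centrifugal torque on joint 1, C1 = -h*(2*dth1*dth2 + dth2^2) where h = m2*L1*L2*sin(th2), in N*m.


h = m2*L1*L2*sin(th2) = 9.95*0.36*0.52*sin(48 deg) = 1.384211
C1 = -h*(2*3.02*3.44 + 3.44^2) = -1.384211*32.6112 = -45.1408

-45.1408 N*m


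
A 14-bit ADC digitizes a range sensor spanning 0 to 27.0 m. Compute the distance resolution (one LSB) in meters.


res = range / 2^n = 27.0/2^14 = 27.0/16384 = 0.0016

0.0016 m


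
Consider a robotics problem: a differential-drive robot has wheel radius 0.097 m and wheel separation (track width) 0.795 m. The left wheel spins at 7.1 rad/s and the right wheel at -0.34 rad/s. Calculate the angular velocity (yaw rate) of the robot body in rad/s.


omega = r*(wR - wL)/L = 0.097*(-0.34 - (7.1))/0.795 = -0.9078

-0.9078 rad/s


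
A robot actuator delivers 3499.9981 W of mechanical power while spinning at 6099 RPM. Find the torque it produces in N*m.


omega = 6099 * 2*pi/60 = 638.685786 rad/s
tau = P / omega = 3499.9981 / 638.685786 = 5.4800

5.4800 N*m


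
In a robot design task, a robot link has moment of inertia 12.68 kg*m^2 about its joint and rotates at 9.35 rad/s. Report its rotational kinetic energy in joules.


KE = (1/2)*I*omega^2 = 0.5*12.68*9.35^2 = 554.2586

554.2586 J


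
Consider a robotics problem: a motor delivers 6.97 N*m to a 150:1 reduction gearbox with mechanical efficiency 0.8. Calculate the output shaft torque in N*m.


tau_out = tau_in * N * eta = 6.97 * 150 * 0.8 = 836.4000

836.4000 N*m


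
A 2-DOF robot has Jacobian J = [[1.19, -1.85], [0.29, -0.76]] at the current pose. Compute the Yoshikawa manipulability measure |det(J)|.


det(J) = 1.19*-0.76 - (-1.85)*(0.29) = -0.3679
|det(J)| = 0.3679

0.3679


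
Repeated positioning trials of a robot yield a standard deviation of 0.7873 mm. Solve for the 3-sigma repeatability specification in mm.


repeatability = 3*sigma = 3*0.7873 = 2.3619

2.3619 mm


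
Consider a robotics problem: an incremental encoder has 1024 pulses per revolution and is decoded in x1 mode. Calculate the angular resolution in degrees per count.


resolution = 360 / (PPR * 1) = 360 / 1024 = 0.3516

0.3516 degrees


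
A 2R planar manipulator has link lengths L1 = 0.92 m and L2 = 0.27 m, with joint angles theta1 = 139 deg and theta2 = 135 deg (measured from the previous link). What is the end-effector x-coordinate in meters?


x = L1*cos(th1) + L2*cos(th1+th2) = 0.92*cos(139 deg) + 0.27*cos(274 deg) = -0.6755

-0.6755 m


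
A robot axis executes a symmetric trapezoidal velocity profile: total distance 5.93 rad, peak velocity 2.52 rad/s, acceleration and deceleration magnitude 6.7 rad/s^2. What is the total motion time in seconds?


t_acc = v/a = 2.52/6.7 = 0.376119 s
d_acc = v^2/(2a) = 0.473910 rad (each ramp)
d_cruise = 5.93 - 2*0.473910 = 4.982180 rad
t_cruise = 4.982180/2.52 = 1.977056 s
t_total = 2*0.376119 + 1.977056 = 2.7293

2.7293 s


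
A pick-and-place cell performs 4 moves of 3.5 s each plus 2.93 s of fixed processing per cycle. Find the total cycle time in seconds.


T = 4*3.5 + 2.93 = 16.9300

16.9300 s


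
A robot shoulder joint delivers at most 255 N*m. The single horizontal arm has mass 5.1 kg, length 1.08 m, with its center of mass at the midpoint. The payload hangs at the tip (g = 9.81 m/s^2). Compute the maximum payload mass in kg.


tau_arm = m_arm*g*(L/2) = 5.1*9.81*1.08/2 = 27.0167 N*m
tau_payload = tau_max - tau_arm = 255 - 27.0167 = 227.9833
m_payload = tau_payload / (g*L) = 227.9833 / (9.81*1.08) = 21.5184

21.5184 kg


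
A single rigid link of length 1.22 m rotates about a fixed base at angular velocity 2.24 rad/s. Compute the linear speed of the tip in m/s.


v = L*omega = 1.22 * 2.24 = 2.7328

2.7328 m/s


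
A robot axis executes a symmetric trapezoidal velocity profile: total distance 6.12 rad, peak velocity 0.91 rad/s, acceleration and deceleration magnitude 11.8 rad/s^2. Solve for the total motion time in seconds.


t_acc = v/a = 0.91/11.8 = 0.077119 s
d_acc = v^2/(2a) = 0.035089 rad (each ramp)
d_cruise = 6.12 - 2*0.035089 = 6.049822 rad
t_cruise = 6.049822/0.91 = 6.648156 s
t_total = 2*0.077119 + 6.648156 = 6.8024

6.8024 s


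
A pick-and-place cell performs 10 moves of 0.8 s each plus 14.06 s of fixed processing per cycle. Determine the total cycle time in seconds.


T = 10*0.8 + 14.06 = 22.0600

22.0600 s


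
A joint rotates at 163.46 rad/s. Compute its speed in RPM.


RPM = 163.46 * 60/(2*pi) = 1560.9280

1560.9280 RPM


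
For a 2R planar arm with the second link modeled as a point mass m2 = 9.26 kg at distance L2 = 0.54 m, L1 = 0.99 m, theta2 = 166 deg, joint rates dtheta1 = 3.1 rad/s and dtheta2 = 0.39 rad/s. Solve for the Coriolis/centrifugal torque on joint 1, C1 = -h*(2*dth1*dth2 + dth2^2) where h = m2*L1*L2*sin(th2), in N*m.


h = m2*L1*L2*sin(th2) = 9.26*0.99*0.54*sin(166 deg) = 1.197609
C1 = -h*(2*3.1*0.39 + 0.39^2) = -1.197609*2.5701 = -3.0780

-3.0780 N*m


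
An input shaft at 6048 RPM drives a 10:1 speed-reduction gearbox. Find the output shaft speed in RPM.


omega_out = omega_in / N = 6048 / 10 = 604.8000

604.8000 RPM


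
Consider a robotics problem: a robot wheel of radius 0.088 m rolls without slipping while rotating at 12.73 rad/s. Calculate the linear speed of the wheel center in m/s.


v = omega * r = 12.73 * 0.088 = 1.1202

1.1202 m/s


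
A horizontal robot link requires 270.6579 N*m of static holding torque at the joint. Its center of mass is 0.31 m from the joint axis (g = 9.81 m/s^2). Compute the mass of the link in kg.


m = tau / (g*L) = 270.6579 / (9.81 * 0.31) = 89.0000

89.0000 kg


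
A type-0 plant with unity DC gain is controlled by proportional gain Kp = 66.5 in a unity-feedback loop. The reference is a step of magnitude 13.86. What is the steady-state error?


e_ss = R/(1 + Kp) = 13.86/(1 + 66.5) = 13.86/67.5000 = 0.2053

0.2053


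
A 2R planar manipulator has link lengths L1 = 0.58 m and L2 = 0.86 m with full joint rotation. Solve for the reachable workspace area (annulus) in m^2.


r_max = L1 + L2 = 1.4400, r_min = |L1 - L2| = 0.2800
A = pi*(r_max^2 - r_min^2) = pi*(2.0736 - 0.0784) = 6.2681

6.2681 m^2


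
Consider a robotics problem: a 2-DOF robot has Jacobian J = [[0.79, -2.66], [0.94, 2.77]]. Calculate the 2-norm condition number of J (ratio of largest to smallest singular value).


JJ^T eigenvalues: trace(JJ^T) = 16.2562, det(JJ^T) = det(J)^2 = 21.98390769
s_max^2 = (16.2562 + sqrt(176.32840768))/2 = 14.76753536
s_min^2 = (16.2562 - sqrt(176.32840768))/2 = 1.48866464
kappa = s_max/s_min = sqrt(14.76753536/1.48866464) = 3.1496

3.1496


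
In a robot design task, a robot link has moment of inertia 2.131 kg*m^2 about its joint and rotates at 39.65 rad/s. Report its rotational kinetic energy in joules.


KE = (1/2)*I*omega^2 = 0.5*2.131*39.65^2 = 1675.0965

1675.0965 J


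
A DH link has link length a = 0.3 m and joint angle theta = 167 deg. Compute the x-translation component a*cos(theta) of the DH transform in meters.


a*cos(theta) = 0.3*cos(167 deg) = -0.2923

-0.2923 m


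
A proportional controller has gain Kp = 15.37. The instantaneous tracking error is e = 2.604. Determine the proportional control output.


u_P = Kp * e = 15.37 * 2.604 = 40.0235

40.0235


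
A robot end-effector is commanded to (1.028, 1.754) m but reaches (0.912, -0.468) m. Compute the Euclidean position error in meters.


dx = 0.912 - (1.028) = -0.1160, dy = -0.468 - (1.754) = -2.2220
err = sqrt(0.013456 + 4.937284) = 2.2250

2.2250 m


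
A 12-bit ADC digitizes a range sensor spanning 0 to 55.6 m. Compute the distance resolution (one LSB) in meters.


res = range / 2^n = 55.6/2^12 = 55.6/4096 = 0.0136

0.0136 m


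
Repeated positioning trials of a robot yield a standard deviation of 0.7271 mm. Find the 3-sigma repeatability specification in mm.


repeatability = 3*sigma = 3*0.7271 = 2.1813

2.1813 mm


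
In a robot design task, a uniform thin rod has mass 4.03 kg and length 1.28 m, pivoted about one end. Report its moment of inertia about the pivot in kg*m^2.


I = (1/3)*m*L^2 = (1/3)*4.03*1.28^2 = 2.2009

2.2009 kg*m^2


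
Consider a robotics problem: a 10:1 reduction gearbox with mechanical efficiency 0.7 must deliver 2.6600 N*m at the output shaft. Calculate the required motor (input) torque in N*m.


tau_in = tau_out / (N * eta) = 2.6600 / (10 * 0.7) = 0.3800

0.3800 N*m


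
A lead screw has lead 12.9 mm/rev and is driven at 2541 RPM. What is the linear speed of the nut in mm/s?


v = lead * (RPM/60) = 12.9*2541/60 = 546.3150

546.3150 mm/s


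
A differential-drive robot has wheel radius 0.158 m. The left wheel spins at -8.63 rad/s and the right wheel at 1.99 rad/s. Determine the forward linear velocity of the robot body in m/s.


v = r*(wR + wL)/2 = 0.158*(1.99 + -8.63)/2 = -0.5246

-0.5246 m/s


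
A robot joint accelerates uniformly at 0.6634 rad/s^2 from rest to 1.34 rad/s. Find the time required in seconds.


t = delta_omega / alpha = 1.34 / 0.6634 = 2.0199

2.0199 s


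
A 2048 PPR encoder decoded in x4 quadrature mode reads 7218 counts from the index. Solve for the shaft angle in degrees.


angle = counts * 360 / (PPR*4) = 7218 * 360 / 8192 = 317.1973

317.1973 degrees


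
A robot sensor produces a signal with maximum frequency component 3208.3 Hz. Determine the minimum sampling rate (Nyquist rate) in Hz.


f_s,min = 2*f_max = 2*3208.3 = 6416.6000

6416.6000 Hz


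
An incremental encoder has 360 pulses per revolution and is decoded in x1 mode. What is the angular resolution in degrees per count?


resolution = 360 / (PPR * 1) = 360 / 360 = 1.0000

1.0000 degrees


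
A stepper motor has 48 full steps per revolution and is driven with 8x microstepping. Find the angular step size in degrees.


step = 360/(48*8) = 360/384 = 0.9375

0.9375 degrees


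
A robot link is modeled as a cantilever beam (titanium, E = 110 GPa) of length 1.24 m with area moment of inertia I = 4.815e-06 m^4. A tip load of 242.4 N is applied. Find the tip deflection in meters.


delta = F*L^3/(3*E*I) = 242.4*1.24^3/(3*1.100e+11*4.815e-06)
      = 462.1656576/1588950 = 2.9086e-04

2.9086e-04 m


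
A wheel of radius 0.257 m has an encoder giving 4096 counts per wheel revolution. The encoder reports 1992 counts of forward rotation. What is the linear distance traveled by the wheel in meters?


revs = 1992/4096 = 0.486328
d = revs * 2*pi*r = 0.486328 * 2*pi*0.257 = 0.7853

0.7853 m


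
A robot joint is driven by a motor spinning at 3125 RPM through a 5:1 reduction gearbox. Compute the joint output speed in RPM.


omega_joint = omega_motor / N = 3125 / 5 = 625.0000

625.0000 RPM


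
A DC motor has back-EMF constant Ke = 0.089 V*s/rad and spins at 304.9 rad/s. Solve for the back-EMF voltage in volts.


V_emf = Ke * omega = 0.089*304.9 = 27.1361

27.1361 V


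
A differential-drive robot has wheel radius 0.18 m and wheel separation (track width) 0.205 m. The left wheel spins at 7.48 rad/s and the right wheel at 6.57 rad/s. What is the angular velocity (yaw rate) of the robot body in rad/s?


omega = r*(wR - wL)/L = 0.18*(6.57 - (7.48))/0.205 = -0.7990

-0.7990 rad/s


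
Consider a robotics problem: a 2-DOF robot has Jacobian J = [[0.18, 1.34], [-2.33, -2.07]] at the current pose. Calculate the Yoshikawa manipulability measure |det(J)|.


det(J) = 0.18*-2.07 - (1.34)*(-2.33) = 2.7496
|det(J)| = 2.7496

2.7496


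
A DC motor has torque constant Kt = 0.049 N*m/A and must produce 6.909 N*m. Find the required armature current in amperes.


I = tau / Kt = 6.909/0.049 = 141.0000

141.0000 A


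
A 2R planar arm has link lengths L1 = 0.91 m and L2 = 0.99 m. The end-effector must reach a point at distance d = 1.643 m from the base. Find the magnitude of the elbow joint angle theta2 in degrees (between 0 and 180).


cos(th2) = (d^2 - L1^2 - L2^2)/(2*L1*L2) = (1.643^2 - 0.91^2 - 0.99^2)/(2*0.91*0.99) = 0.49464369
th2 = acos(0.49464369) = 60.3537 deg

60.3537 degrees


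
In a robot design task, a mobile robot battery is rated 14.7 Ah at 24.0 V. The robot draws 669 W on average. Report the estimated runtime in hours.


E = 14.7*24.0 = 352.8000 Wh
t = E/P = 352.8000/669 = 0.5274

0.5274 hours


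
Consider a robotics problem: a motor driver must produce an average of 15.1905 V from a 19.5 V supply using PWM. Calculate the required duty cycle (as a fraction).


D = V_avg/V_supply = 15.1905/19.5 = 0.7790

0.7790


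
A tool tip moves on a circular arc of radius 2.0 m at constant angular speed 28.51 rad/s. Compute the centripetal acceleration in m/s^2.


a_c = omega^2 * r = 28.51^2 * 2.0 = 1625.6402

1625.6402 m/s^2


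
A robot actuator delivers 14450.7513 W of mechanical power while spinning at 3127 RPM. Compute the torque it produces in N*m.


omega = 3127 * 2*pi/60 = 327.458674 rad/s
tau = P / omega = 14450.7513 / 327.458674 = 44.1300

44.1300 N*m


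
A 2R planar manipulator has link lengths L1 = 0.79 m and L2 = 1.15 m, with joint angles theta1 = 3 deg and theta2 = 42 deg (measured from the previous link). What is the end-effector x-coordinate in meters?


x = L1*cos(th1) + L2*cos(th1+th2) = 0.79*cos(3 deg) + 1.15*cos(45 deg) = 1.6021

1.6021 m


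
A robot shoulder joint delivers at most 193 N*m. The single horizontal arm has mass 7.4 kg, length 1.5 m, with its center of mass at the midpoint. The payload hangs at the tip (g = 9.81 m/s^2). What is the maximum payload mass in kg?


tau_arm = m_arm*g*(L/2) = 7.4*9.81*1.5/2 = 54.4455 N*m
tau_payload = tau_max - tau_arm = 193 - 54.4455 = 138.5545
m_payload = tau_payload / (g*L) = 138.5545 / (9.81*1.5) = 9.4159

9.4159 kg


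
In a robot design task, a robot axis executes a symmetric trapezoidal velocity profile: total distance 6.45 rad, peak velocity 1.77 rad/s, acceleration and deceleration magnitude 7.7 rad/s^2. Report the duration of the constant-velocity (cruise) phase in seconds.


t_acc = v/a = 0.229870 s, d_acc = v^2/(2a) = 0.203435 rad each
d_cruise = 6.45 - 2*0.203435 = 6.043130 rad
t_cruise = d_cruise/v = 6.043130/1.77 = 3.4142

3.4142 s


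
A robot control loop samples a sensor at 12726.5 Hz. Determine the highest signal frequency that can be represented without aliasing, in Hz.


f_max = f_s/2 = 12726.5/2 = 6363.2500

6363.2500 Hz


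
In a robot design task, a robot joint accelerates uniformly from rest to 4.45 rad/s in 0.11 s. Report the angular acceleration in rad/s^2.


alpha = delta_omega / t = 4.45 / 0.11 = 40.4545

40.4545 rad/s^2


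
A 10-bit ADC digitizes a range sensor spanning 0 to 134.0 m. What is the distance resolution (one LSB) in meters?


res = range / 2^n = 134.0/2^10 = 134.0/1024 = 0.1309

0.1309 m


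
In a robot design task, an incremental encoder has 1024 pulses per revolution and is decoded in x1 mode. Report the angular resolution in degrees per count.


resolution = 360 / (PPR * 1) = 360 / 1024 = 0.3516

0.3516 degrees


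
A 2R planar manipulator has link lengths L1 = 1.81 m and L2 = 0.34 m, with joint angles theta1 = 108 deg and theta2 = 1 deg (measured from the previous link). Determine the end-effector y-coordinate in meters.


y = L1*sin(th1) + L2*sin(th1+th2) = 1.81*sin(108 deg) + 0.34*sin(109 deg) = 2.0429

2.0429 m


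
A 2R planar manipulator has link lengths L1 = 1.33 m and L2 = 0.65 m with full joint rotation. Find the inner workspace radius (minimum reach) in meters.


r_min = |L1 - L2| = |1.33 - 0.65| = 0.6800

0.6800 m


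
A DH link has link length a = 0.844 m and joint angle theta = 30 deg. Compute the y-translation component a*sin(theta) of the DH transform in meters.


a*sin(theta) = 0.844*sin(30 deg) = 0.4220

0.4220 m


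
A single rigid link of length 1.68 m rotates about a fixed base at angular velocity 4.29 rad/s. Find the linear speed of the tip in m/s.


v = L*omega = 1.68 * 4.29 = 7.2072

7.2072 m/s


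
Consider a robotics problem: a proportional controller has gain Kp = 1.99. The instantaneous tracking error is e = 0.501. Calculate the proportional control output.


u_P = Kp * e = 1.99 * 0.501 = 0.9970

0.9970


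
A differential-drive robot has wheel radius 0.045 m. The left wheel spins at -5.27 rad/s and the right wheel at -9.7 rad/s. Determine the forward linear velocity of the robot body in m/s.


v = r*(wR + wL)/2 = 0.045*(-9.7 + -5.27)/2 = -0.3368

-0.3368 m/s


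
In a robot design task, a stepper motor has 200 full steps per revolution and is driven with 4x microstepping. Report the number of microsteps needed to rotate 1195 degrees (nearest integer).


step_size = 360/(200*4) = 360/800 = 0.450000 deg
n = 1195/(360/800) = 1195*800/360 = 2655.5556 -> 2656

2656 steps


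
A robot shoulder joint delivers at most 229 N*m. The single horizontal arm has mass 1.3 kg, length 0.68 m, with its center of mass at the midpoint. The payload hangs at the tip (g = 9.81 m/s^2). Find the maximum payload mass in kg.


tau_arm = m_arm*g*(L/2) = 1.3*9.81*0.68/2 = 4.3360 N*m
tau_payload = tau_max - tau_arm = 229 - 4.3360 = 224.6640
m_payload = tau_payload / (g*L) = 224.6640 / (9.81*0.68) = 33.6787

33.6787 kg


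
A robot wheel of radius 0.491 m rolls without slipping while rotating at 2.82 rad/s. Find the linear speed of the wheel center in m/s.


v = omega * r = 2.82 * 0.491 = 1.3846

1.3846 m/s


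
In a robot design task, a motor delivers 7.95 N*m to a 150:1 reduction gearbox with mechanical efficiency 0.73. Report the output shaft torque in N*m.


tau_out = tau_in * N * eta = 7.95 * 150 * 0.73 = 870.5250

870.5250 N*m


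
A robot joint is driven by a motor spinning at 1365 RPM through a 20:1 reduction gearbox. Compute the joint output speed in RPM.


omega_joint = omega_motor / N = 1365 / 20 = 68.2500

68.2500 RPM


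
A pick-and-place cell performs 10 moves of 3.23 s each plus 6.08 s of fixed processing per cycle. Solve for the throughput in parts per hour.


T_cycle = 10*3.23 + 6.08 = 38.3800 s
rate = 3600/T = 93.7989

93.7989 parts/hour


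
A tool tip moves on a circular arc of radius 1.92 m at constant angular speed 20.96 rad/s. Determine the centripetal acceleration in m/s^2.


a_c = omega^2 * r = 20.96^2 * 1.92 = 843.4975

843.4975 m/s^2


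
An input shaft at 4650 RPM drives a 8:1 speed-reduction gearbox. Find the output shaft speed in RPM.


omega_out = omega_in / N = 4650 / 8 = 581.2500

581.2500 RPM


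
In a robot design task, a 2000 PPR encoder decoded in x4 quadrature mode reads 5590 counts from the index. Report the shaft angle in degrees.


angle = counts * 360 / (PPR*4) = 5590 * 360 / 8000 = 251.5500

251.5500 degrees


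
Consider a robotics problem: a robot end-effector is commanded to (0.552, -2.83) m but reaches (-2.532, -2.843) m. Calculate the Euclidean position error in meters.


dx = -2.532 - (0.552) = -3.0840, dy = -2.843 - (-2.83) = -0.0130
err = sqrt(9.511056 + 0.000169) = 3.0840

3.0840 m


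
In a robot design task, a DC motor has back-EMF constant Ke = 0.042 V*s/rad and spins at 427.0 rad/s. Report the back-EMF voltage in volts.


V_emf = Ke * omega = 0.042*427.0 = 17.9340

17.9340 V


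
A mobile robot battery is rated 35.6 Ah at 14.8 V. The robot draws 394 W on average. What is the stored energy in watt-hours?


E = capacity * V = 35.6*14.8 = 526.8800

526.8800 Wh


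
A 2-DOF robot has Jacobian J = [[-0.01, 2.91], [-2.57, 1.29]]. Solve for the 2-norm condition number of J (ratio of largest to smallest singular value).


JJ^T eigenvalues: trace(JJ^T) = 16.7372, det(JJ^T) = det(J)^2 = 55.73816964
s_max^2 = (16.7372 + sqrt(57.18118528))/2 = 12.14951210
s_min^2 = (16.7372 - sqrt(57.18118528))/2 = 4.58768790
kappa = s_max/s_min = sqrt(12.14951210/4.58768790) = 1.6274

1.6274


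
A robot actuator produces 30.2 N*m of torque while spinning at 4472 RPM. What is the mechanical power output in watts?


omega = 4472 * 2*pi/60 = 468.306745 rad/s
P = tau * omega = 30.2 * 468.306745 = 14142.8637

14142.8637 W


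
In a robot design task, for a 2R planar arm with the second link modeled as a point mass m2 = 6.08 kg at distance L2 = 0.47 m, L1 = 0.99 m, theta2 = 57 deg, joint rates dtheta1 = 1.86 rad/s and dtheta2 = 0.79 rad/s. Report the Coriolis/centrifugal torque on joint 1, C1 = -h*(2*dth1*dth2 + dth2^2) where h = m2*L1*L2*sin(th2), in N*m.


h = m2*L1*L2*sin(th2) = 6.08*0.99*0.47*sin(57 deg) = 2.372619
C1 = -h*(2*1.86*0.79 + 0.79^2) = -2.372619*3.5629 = -8.4534

-8.4534 N*m


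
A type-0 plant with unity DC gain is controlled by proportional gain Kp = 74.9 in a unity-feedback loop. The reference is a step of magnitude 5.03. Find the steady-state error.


e_ss = R/(1 + Kp) = 5.03/(1 + 74.9) = 5.03/75.9000 = 0.0663

0.0663


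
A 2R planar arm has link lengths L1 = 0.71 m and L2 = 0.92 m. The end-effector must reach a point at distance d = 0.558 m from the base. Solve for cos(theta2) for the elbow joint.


cos(th2) = (d^2 - L1^2 - L2^2)/(2*L1*L2) = (0.558^2 - 0.71^2 - 0.92^2)/(2*0.71*0.92) = -0.7954

-0.7954


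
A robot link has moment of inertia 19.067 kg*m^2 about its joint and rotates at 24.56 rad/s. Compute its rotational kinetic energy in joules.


KE = (1/2)*I*omega^2 = 0.5*19.067*24.56^2 = 5750.5462

5750.5462 J


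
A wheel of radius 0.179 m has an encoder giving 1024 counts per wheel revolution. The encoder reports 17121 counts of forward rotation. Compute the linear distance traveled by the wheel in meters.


revs = 17121/1024 = 16.719727
d = revs * 2*pi*r = 16.719727 * 2*pi*0.179 = 18.8045

18.8045 m


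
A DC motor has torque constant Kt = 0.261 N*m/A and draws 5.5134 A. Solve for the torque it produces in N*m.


tau = Kt * I = 0.261*5.5134 = 1.4390

1.4390 N*m


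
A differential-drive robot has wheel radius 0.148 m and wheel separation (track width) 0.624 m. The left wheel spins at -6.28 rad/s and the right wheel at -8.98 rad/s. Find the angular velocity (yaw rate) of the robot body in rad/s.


omega = r*(wR - wL)/L = 0.148*(-8.98 - (-6.28))/0.624 = -0.6404

-0.6404 rad/s


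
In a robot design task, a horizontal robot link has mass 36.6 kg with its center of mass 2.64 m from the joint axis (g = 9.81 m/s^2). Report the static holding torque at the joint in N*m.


tau = m*g*L = 36.6 * 9.81 * 2.64 = 947.8814

947.8814 N*m


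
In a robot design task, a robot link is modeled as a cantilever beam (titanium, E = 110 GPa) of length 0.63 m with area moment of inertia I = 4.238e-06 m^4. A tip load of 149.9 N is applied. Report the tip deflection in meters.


delta = F*L^3/(3*E*I) = 149.9*0.63^3/(3*1.100e+11*4.238e-06)
      = 37.4820453/1398540 = 2.6801e-05

2.6801e-05 m


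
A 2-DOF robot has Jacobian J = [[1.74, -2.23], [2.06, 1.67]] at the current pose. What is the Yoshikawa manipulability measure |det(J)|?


det(J) = 1.74*1.67 - (-2.23)*(2.06) = 7.4996
|det(J)| = 7.4996

7.4996


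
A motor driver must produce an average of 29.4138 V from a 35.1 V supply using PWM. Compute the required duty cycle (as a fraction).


D = V_avg/V_supply = 29.4138/35.1 = 0.8380

0.8380


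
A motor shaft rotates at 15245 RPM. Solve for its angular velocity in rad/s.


omega = 15245 * 2*pi/60 = 1596.4527

1596.4527 rad/s


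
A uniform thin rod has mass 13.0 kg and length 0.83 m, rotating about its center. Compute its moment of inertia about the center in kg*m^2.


I = (1/12)*m*L^2 = (1/12)*13.0*0.83^2 = 0.7463

0.7463 kg*m^2


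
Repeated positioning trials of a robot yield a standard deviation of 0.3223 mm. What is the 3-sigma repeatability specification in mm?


repeatability = 3*sigma = 3*0.3223 = 0.9669

0.9669 mm


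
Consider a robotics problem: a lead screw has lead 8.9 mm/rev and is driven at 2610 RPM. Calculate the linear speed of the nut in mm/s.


v = lead * (RPM/60) = 8.9*2610/60 = 387.1500

387.1500 mm/s


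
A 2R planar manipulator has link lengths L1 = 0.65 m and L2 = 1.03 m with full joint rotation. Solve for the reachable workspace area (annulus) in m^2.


r_max = L1 + L2 = 1.6800, r_min = |L1 - L2| = 0.3800
A = pi*(r_max^2 - r_min^2) = pi*(2.8224 - 0.1444) = 8.4132

8.4132 m^2


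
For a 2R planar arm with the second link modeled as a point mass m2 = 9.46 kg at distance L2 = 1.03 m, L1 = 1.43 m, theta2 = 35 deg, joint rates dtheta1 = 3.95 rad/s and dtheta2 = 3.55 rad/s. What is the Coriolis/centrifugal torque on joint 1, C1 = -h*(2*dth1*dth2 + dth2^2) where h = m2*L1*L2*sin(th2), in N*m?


h = m2*L1*L2*sin(th2) = 9.46*1.43*1.03*sin(35 deg) = 7.992004
C1 = -h*(2*3.95*3.55 + 3.55^2) = -7.992004*40.6475 = -324.8550

-324.8550 N*m


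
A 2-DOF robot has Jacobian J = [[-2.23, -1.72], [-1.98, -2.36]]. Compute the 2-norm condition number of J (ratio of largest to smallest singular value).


JJ^T eigenvalues: trace(JJ^T) = 17.4213, det(JJ^T) = det(J)^2 = 3.44919184
s_max^2 = (17.4213 + sqrt(289.70492633))/2 = 17.22101025
s_min^2 = (17.4213 - sqrt(289.70492633))/2 = 0.20028975
kappa = s_max/s_min = sqrt(17.22101025/0.20028975) = 9.2726

9.2726


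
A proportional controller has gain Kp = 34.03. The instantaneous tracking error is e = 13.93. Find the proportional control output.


u_P = Kp * e = 34.03 * 13.93 = 474.0379

474.0379
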